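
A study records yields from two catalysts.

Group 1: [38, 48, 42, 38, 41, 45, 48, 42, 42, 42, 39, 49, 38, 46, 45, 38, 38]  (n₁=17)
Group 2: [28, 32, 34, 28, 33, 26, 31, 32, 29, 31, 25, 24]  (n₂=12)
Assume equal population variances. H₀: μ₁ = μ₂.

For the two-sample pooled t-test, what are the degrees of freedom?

df = n₁ + n₂ − 2 = 17 + 12 − 2 = 27

degrees of freedom = 27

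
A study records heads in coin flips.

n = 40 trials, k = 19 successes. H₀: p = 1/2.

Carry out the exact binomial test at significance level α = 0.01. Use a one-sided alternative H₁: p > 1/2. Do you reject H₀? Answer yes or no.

reject H₀: no

Exact binomial: n=40, k=19, p₀=1/2=0.5000
P(X≥19) from Σ C(n,i)·p₀^i·(1−p₀)^(n−i)
p-value (one-sided, H₁ greater) = 0.68209
At α=0.01: p ≥ α → fail to reject H₀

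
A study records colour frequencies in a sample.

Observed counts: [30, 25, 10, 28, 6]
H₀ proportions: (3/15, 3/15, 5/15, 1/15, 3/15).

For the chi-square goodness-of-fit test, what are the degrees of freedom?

df = k − 1 = 5 − 1 = 4

degrees of freedom = 4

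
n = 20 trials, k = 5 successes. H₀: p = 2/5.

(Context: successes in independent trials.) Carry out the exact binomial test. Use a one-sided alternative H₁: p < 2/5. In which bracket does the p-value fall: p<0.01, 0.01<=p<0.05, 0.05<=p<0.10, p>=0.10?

Exact binomial: n=20, k=5, p₀=2/5=0.4000
P(X≤5) from Σ C(n,i)·p₀^i·(1−p₀)^(n−i)
p-value (one-sided, H₁ less) = 0.12560
→ bracket: p>=0.10

p-value bracket: p>=0.10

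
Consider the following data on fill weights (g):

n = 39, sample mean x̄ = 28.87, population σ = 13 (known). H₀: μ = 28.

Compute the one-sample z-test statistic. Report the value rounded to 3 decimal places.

test statistic = 0.418

SE = σ/√n = 13/√39 = 2.0817
z = (x̄−μ₀)/SE = (28.87−28)/2.0817 = 0.4179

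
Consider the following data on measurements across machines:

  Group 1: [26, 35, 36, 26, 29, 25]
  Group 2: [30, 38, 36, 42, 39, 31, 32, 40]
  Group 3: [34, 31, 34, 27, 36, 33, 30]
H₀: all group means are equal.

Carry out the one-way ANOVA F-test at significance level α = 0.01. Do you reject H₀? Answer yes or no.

Group means [29.50, 36.00, 32.14], grand mean 32.857
SSB = Σnᵢ(x̄ᵢ−x̄)² = 150.214; SSW = ΣΣ(x−x̄ᵢ)² = 314.357
MSB = 150.214/2 = 75.1071; MSW = 314.357/18 = 17.4643
F = MSB/MSW = 4.3006
df = (2, 18)
p-value (upper-tail) = 0.02974
At α=0.01: p ≥ α → fail to reject H₀

reject H₀: no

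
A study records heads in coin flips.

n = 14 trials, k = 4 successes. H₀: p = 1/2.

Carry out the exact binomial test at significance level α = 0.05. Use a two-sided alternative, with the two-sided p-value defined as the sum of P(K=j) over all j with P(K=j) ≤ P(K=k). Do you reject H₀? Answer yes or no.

Exact binomial: n=14, k=4, p₀=1/2=0.5000
P(X=j) = C(n,j)·p₀^j·(1−p₀)^(n−j); p = Σ P(X=j) over j with P(X=j) ≤ P(X=4)
p-value (two-sided) = 0.17957
At α=0.05: p ≥ α → fail to reject H₀

reject H₀: no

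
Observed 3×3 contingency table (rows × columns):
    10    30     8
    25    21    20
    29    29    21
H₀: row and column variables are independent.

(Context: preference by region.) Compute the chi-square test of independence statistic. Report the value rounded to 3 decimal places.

Row totals [48, 66, 79], col totals [64, 80, 49], n=193
χ² = (10−15.92)²/15.92 + (30−19.90)²/19.90 + (8−12.19)²/12.19 + (25−21.89)²/21.89 + (21−27.36)²/27.36 + (20−16.76)²/16.76 + (29−26.20)²/26.20 + (29−32.75)²/32.75 + (21−20.06)²/20.06 = 12.0898
df = 4

test statistic = 12.090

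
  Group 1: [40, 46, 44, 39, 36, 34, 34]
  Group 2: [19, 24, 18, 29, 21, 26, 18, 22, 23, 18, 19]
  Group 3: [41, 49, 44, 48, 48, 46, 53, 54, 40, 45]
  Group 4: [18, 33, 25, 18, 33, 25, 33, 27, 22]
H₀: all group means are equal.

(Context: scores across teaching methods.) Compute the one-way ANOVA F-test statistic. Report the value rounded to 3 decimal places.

Group means [39.00, 21.55, 46.80, 26.00], grand mean 32.757
SSB = Σnᵢ(x̄ᵢ−x̄)² = 4038.484; SSW = ΣΣ(x−x̄ᵢ)² = 752.327
MSB = 4038.484/3 = 1346.1612; MSW = 752.327/33 = 22.7978
F = MSB/MSW = 59.0479
df = (3, 33)

test statistic = 59.048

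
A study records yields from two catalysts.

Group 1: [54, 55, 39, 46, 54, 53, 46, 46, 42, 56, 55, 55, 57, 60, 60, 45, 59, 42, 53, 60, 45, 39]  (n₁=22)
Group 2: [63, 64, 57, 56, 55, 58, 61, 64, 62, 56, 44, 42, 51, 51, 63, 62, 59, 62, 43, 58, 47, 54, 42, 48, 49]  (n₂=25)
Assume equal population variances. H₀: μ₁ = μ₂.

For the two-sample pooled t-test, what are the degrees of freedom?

degrees of freedom = 45

df = n₁ + n₂ − 2 = 22 + 25 − 2 = 45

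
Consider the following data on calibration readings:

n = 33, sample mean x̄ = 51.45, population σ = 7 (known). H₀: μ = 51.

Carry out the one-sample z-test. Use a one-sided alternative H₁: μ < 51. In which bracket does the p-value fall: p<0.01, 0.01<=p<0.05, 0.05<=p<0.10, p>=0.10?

p-value bracket: p>=0.10

SE = σ/√n = 7/√33 = 1.2185
z = (x̄−μ₀)/SE = (51.45−51)/1.2185 = 0.3693
p-value (one-sided, H₁ less) = 0.64405
→ bracket: p>=0.10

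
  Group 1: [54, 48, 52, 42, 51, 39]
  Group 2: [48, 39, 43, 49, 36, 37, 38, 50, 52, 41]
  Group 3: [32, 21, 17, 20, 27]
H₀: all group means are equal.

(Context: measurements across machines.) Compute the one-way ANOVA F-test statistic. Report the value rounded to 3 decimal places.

Group means [47.67, 43.30, 23.40], grand mean 39.810
SSB = Σnᵢ(x̄ᵢ−x̄)² = 1838.605; SSW = ΣΣ(x−x̄ᵢ)² = 642.633
MSB = 1838.605/2 = 919.3024; MSW = 642.633/18 = 35.7019
F = MSB/MSW = 25.7494
df = (2, 18)

test statistic = 25.749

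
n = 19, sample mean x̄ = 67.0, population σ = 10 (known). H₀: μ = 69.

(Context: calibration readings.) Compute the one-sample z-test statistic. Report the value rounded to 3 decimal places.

test statistic = -0.872

SE = σ/√n = 10/√19 = 2.2942
z = (x̄−μ₀)/SE = (67.0−69)/2.2942 = -0.8718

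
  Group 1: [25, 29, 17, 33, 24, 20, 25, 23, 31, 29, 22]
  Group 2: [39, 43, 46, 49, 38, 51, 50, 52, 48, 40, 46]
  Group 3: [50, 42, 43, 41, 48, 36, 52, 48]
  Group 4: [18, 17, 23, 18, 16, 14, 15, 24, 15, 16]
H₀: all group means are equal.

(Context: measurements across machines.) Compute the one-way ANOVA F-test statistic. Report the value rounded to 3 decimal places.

test statistic = 90.734

Group means [25.27, 45.64, 45.00, 17.60], grand mean 32.900
SSB = Σnᵢ(x̄ᵢ−x̄)² = 5936.473; SSW = ΣΣ(x−x̄ᵢ)² = 785.127
MSB = 5936.473/3 = 1978.8242; MSW = 785.127/36 = 21.8091
F = MSB/MSW = 90.7339
df = (3, 36)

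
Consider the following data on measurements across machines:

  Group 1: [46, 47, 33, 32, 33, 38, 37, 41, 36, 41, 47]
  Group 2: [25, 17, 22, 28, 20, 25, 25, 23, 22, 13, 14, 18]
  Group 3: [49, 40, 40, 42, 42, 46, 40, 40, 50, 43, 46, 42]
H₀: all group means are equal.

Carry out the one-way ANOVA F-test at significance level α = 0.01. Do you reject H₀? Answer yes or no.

Group means [39.18, 21.00, 43.33], grand mean 34.371
SSB = Σnᵢ(x̄ᵢ−x̄)² = 3363.868; SSW = ΣΣ(x−x̄ᵢ)² = 702.303
MSB = 3363.868/2 = 1681.9342; MSW = 702.303/32 = 21.9470
F = MSB/MSW = 76.6363
df = (2, 32)
p-value (upper-tail) = 0.00000
At α=0.01: p < α → reject H₀

reject H₀: yes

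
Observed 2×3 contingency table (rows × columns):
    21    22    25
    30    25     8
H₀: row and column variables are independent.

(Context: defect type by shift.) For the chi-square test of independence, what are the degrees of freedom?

df = (r−1)(c−1) = (2−1)·(3−1) = 2

degrees of freedom = 2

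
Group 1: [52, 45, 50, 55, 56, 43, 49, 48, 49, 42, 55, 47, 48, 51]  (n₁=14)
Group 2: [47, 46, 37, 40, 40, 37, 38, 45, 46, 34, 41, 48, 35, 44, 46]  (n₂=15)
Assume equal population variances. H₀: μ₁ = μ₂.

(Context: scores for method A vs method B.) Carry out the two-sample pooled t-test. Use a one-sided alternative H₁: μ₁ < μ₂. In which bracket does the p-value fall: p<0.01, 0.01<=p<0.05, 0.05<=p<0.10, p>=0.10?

p-value bracket: p>=0.10

x̄₁=49.286, s₁=4.304, n₁=14
x̄₂=41.600, s₂=4.687, n₂=15
s_p² = [13·4.304² + 14·4.687²]/27 = 20.3132
SE = √(s_p²·(1/14+1/15)) = 1.6749
t = (49.286−41.600)/1.6749 = 4.5889
df = 27
p-value (one-sided, H₁ less) = 0.99995
→ bracket: p>=0.10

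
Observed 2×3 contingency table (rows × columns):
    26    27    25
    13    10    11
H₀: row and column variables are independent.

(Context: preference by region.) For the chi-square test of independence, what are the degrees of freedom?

degrees of freedom = 2

df = (r−1)(c−1) = (2−1)·(3−1) = 2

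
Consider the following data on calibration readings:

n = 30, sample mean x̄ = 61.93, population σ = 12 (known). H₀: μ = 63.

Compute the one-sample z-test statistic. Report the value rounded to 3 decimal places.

SE = σ/√n = 12/√30 = 2.1909
z = (x̄−μ₀)/SE = (61.93−63)/2.1909 = -0.4884

test statistic = -0.488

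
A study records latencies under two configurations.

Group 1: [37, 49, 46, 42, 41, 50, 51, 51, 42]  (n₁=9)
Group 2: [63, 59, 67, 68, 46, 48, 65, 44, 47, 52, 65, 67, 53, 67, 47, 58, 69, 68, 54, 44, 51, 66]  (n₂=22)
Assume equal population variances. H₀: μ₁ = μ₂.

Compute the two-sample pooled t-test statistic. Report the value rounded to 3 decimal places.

test statistic = -3.745

x̄₁=45.444, s₁=5.126, n₁=9
x̄₂=57.636, s₂=9.137, n₂=22
s_p² = [8·5.126² + 21·9.137²]/29 = 67.7005
SE = √(s_p²·(1/9+1/22)) = 3.2557
t = (45.444−57.636)/3.2557 = -3.7448
df = 29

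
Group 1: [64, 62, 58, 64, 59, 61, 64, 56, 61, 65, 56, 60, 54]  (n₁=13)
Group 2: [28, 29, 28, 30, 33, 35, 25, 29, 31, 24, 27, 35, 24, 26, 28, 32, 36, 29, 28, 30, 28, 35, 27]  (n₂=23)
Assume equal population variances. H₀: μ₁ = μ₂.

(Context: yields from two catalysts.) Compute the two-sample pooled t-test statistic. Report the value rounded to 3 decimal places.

test statistic = 25.242

x̄₁=60.308, s₁=3.545, n₁=13
x̄₂=29.435, s₂=3.514, n₂=23
s_p² = [12·3.545² + 22·3.514²]/34 = 12.4242
SE = √(s_p²·(1/13+1/23)) = 1.2231
t = (60.308−29.435)/1.2231 = 25.2423
df = 34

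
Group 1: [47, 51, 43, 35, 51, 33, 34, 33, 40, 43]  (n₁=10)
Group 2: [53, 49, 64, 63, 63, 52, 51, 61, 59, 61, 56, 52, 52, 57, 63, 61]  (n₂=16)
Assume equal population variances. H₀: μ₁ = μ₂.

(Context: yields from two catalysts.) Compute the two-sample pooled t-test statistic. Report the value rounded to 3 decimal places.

x̄₁=41.000, s₁=7.134, n₁=10
x̄₂=57.312, s₂=5.160, n₂=16
s_p² = [9·7.134² + 15·5.160²]/24 = 35.7266
SE = √(s_p²·(1/10+1/16)) = 2.4095
t = (41.000−57.312)/2.4095 = -6.7701
df = 24

test statistic = -6.770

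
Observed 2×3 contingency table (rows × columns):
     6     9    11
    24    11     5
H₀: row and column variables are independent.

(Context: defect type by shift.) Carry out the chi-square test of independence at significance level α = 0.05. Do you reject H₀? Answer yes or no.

Row totals [26, 40], col totals [30, 20, 16], n=66
χ² = (6−11.82)²/11.82 + (9−7.88)²/7.88 + (11−6.30)²/6.30 + (24−18.18)²/18.18 + (11−12.12)²/12.12 + (5−9.70)²/9.70 = 10.7647
df = 2
p-value (upper-tail) = 0.00460
At α=0.05: p < α → reject H₀

reject H₀: yes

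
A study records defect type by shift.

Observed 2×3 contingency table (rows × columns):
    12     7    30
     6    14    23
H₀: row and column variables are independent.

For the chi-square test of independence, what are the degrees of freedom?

df = (r−1)(c−1) = (2−1)·(3−1) = 2

degrees of freedom = 2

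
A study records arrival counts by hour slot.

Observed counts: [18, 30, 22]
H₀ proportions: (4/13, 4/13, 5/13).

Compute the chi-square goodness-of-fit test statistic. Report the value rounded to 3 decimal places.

test statistic = 4.806

n = 70; E_i = n·p_i = [21.54, 21.54, 26.92]
χ² = (18−21.54)²/21.54 + (30−21.54)²/21.54 + (22−26.92)²/26.92 = 4.8057
df = 2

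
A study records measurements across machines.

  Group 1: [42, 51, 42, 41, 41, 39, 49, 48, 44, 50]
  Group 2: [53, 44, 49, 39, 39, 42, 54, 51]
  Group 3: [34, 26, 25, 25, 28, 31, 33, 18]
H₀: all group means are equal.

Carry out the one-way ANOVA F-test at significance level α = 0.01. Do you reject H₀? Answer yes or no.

reject H₀: yes

Group means [44.70, 46.38, 27.50], grand mean 39.923
SSB = Σnᵢ(x̄ᵢ−x̄)² = 1795.871; SSW = ΣΣ(x−x̄ᵢ)² = 625.975
MSB = 1795.871/2 = 897.9356; MSW = 625.975/23 = 27.2163
F = MSB/MSW = 32.9926
df = (2, 23)
p-value (upper-tail) = 0.00000
At α=0.01: p < α → reject H₀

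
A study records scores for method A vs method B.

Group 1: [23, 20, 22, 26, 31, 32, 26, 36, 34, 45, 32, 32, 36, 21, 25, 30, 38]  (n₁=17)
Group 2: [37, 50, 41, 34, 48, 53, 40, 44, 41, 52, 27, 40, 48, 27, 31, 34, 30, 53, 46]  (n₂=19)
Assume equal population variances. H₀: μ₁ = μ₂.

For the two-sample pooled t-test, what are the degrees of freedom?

degrees of freedom = 34

df = n₁ + n₂ − 2 = 17 + 19 − 2 = 34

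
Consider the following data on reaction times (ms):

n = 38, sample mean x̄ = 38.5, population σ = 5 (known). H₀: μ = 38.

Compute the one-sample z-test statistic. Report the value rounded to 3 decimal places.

test statistic = 0.616

SE = σ/√n = 5/√38 = 0.8111
z = (x̄−μ₀)/SE = (38.5−38)/0.8111 = 0.6164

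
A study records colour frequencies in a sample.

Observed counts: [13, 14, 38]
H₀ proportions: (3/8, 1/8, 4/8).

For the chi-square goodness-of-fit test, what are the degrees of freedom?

degrees of freedom = 2

df = k − 1 = 3 − 1 = 2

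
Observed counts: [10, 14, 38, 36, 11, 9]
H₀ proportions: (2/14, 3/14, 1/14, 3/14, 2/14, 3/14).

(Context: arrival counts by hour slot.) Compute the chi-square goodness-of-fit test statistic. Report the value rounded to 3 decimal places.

n = 118; E_i = n·p_i = [16.86, 25.29, 8.43, 25.29, 16.86, 25.29]
χ² = (10−16.86)²/16.86 + (14−25.29)²/25.29 + (38−8.43)²/8.43 + (36−25.29)²/25.29 + (11−16.86)²/16.86 + (9−25.29)²/25.29 = 128.6412
df = 5

test statistic = 128.641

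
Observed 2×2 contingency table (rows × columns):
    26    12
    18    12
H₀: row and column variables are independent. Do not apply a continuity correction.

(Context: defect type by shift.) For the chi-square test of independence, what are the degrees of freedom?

degrees of freedom = 1

df = (r−1)(c−1) = (2−1)·(2−1) = 1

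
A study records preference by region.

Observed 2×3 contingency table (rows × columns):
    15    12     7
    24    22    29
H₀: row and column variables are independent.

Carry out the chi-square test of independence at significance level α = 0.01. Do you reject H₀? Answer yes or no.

reject H₀: no

Row totals [34, 75], col totals [39, 34, 36], n=109
χ² = (15−12.17)²/12.17 + (12−10.61)²/10.61 + (7−11.23)²/11.23 + (24−26.83)²/26.83 + (22−23.39)²/23.39 + (29−24.77)²/24.77 = 3.5416
df = 2
p-value (upper-tail) = 0.17020
At α=0.01: p ≥ α → fail to reject H₀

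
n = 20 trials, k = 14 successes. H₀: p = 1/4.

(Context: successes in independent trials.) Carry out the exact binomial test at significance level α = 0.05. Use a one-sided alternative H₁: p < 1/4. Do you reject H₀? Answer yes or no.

reject H₀: no

Exact binomial: n=20, k=14, p₀=1/4=0.2500
P(X≤14) from Σ C(n,i)·p₀^i·(1−p₀)^(n−i)
p-value (one-sided, H₁ less) = 1.00000
At α=0.05: p ≥ α → fail to reject H₀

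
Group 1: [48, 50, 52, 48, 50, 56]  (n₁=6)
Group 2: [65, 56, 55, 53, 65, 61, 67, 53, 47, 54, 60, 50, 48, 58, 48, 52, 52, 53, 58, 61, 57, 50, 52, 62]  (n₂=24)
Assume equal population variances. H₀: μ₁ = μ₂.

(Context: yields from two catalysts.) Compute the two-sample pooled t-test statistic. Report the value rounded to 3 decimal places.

test statistic = -2.069

x̄₁=50.667, s₁=3.011, n₁=6
x̄₂=55.708, s₂=5.722, n₂=24
s_p² = [5·3.011² + 23·5.722²]/28 = 28.5104
SE = √(s_p²·(1/6+1/24)) = 2.4371
t = (50.667−55.708)/2.4371 = -2.0687
df = 28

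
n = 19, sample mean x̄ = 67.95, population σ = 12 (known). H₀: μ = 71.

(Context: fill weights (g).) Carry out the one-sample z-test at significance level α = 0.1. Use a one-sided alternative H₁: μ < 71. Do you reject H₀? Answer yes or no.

SE = σ/√n = 12/√19 = 2.7530
z = (x̄−μ₀)/SE = (67.95−71)/2.7530 = -1.1079
p-value (one-sided, H₁ less) = 0.13396
At α=0.1: p ≥ α → fail to reject H₀

reject H₀: no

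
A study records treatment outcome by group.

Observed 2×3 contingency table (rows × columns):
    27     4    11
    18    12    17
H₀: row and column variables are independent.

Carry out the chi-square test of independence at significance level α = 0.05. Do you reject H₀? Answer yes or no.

reject H₀: yes

Row totals [42, 47], col totals [45, 16, 28], n=89
χ² = (27−21.24)²/21.24 + (4−7.55)²/7.55 + (11−13.21)²/13.21 + (18−23.76)²/23.76 + (12−8.45)²/8.45 + (17−14.79)²/14.79 = 6.8264
df = 2
p-value (upper-tail) = 0.03294
At α=0.05: p < α → reject H₀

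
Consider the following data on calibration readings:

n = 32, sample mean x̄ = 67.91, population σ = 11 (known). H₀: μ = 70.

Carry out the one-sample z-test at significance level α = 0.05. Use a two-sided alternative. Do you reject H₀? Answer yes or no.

reject H₀: no

SE = σ/√n = 11/√32 = 1.9445
z = (x̄−μ₀)/SE = (67.91−70)/1.9445 = -1.0748
p-value (two-sided) = 0.28246
At α=0.05: p ≥ α → fail to reject H₀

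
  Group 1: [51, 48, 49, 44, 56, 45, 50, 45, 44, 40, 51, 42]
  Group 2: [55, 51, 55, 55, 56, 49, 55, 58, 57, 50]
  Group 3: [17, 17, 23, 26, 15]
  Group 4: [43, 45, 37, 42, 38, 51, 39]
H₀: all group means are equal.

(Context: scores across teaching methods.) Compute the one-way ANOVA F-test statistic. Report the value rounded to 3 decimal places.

test statistic = 76.874

Group means [47.08, 54.10, 19.60, 42.14], grand mean 44.088
SSB = Σnᵢ(x̄ᵢ−x̄)² = 4134.861; SSW = ΣΣ(x−x̄ᵢ)² = 537.874
MSB = 4134.861/3 = 1378.2872; MSW = 537.874/30 = 17.9291
F = MSB/MSW = 76.8742
df = (3, 30)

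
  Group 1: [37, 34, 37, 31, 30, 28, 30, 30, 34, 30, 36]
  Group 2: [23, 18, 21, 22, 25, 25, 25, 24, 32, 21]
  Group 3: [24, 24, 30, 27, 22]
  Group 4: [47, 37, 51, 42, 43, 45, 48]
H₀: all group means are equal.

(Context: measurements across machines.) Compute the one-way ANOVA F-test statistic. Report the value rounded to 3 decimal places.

Group means [32.45, 23.60, 25.40, 44.71], grand mean 31.303
SSB = Σnᵢ(x̄ᵢ−x̄)² = 2041.214; SSW = ΣΣ(x−x̄ᵢ)² = 393.756
MSB = 2041.214/3 = 680.4046; MSW = 393.756/29 = 13.5778
F = MSB/MSW = 50.1116
df = (3, 29)

test statistic = 50.112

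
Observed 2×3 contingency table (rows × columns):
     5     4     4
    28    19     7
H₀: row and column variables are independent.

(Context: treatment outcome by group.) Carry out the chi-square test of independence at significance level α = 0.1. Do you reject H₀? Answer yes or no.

reject H₀: no

Row totals [13, 54], col totals [33, 23, 11], n=67
χ² = (5−6.40)²/6.40 + (4−4.46)²/4.46 + (4−2.13)²/2.13 + (28−26.60)²/26.60 + (19−18.54)²/18.54 + (7−8.87)²/8.87 = 2.4644
df = 2
p-value (upper-tail) = 0.29165
At α=0.1: p ≥ α → fail to reject H₀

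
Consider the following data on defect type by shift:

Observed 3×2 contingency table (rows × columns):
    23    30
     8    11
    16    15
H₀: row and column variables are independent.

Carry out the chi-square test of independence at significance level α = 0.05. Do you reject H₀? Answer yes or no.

Row totals [53, 19, 31], col totals [47, 56], n=103
χ² = (23−24.18)²/24.18 + (30−28.82)²/28.82 + (8−8.67)²/8.67 + (11−10.33)²/10.33 + (16−14.15)²/14.15 + (15−16.85)²/16.85 = 0.6490
df = 2
p-value (upper-tail) = 0.72288
At α=0.05: p ≥ α → fail to reject H₀

reject H₀: no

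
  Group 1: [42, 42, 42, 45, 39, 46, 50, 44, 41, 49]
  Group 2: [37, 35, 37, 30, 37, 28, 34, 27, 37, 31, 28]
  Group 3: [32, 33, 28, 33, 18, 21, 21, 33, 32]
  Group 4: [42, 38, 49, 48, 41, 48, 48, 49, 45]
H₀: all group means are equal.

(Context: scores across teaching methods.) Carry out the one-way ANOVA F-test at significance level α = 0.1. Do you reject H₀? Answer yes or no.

reject H₀: yes

Group means [44.00, 32.82, 27.89, 45.33], grand mean 37.436
SSB = Σnᵢ(x̄ᵢ−x̄)² = 2047.064; SSW = ΣΣ(x−x̄ᵢ)² = 716.525
MSB = 2047.064/3 = 682.3548; MSW = 716.525/35 = 20.4722
F = MSB/MSW = 33.3309
df = (3, 35)
p-value (upper-tail) = 0.00000
At α=0.1: p < α → reject H₀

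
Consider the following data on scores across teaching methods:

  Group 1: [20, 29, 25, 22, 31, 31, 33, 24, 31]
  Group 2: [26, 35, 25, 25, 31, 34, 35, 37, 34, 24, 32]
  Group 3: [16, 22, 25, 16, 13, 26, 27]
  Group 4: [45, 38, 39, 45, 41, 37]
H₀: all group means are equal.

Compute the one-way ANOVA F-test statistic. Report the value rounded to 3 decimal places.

test statistic = 20.110

Group means [27.33, 30.73, 20.71, 40.83], grand mean 29.515
SSB = Σnᵢ(x̄ᵢ−x̄)² = 1369.799; SSW = ΣΣ(x−x̄ᵢ)² = 658.444
MSB = 1369.799/3 = 456.5996; MSW = 658.444/29 = 22.7050
F = MSB/MSW = 20.1101
df = (3, 29)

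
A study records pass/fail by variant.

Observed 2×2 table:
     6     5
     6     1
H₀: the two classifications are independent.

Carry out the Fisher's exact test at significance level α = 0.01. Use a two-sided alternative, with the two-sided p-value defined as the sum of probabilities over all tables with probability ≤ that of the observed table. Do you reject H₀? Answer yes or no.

Margins: r₁=11, r₂=7, c₁=12, c₂=6, n=18
p_obs = C(11,6)·C(7,6)/C(18,12); sum pmf over tables with pmf ≤ p_obs
p-value (two-sided) = 0.31561
At α=0.01: p ≥ α → fail to reject H₀

reject H₀: no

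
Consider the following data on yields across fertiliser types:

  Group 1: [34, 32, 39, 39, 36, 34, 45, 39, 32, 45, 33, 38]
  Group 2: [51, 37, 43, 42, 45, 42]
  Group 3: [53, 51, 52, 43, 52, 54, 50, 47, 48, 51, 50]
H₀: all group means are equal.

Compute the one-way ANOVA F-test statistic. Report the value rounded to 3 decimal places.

Group means [37.17, 43.33, 50.09], grand mean 43.345
SSB = Σnᵢ(x̄ᵢ−x̄)² = 958.643; SSW = ΣΣ(x−x̄ᵢ)² = 427.909
MSB = 958.643/2 = 479.3213; MSW = 427.909/26 = 16.4580
F = MSB/MSW = 29.1238
df = (2, 26)

test statistic = 29.124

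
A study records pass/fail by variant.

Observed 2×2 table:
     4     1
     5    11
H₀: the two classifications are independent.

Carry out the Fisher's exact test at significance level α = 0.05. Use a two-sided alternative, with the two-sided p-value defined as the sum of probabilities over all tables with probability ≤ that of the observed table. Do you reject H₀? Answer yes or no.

reject H₀: no

Margins: r₁=5, r₂=16, c₁=9, c₂=12, n=21
p_obs = C(5,4)·C(16,5)/C(21,9); sum pmf over tables with pmf ≤ p_obs
p-value (two-sided) = 0.11942
At α=0.05: p ≥ α → fail to reject H₀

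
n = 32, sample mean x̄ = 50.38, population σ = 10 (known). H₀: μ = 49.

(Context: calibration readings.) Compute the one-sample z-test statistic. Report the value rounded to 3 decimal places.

SE = σ/√n = 10/√32 = 1.7678
z = (x̄−μ₀)/SE = (50.38−49)/1.7678 = 0.7806

test statistic = 0.781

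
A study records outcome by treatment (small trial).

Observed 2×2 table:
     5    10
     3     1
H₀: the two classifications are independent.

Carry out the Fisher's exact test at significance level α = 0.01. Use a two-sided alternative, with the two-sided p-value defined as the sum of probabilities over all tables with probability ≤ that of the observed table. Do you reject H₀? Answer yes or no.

Margins: r₁=15, r₂=4, c₁=8, c₂=11, n=19
p_obs = C(15,5)·C(4,3)/C(19,8); sum pmf over tables with pmf ≤ p_obs
p-value (two-sided) = 0.26213
At α=0.01: p ≥ α → fail to reject H₀

reject H₀: no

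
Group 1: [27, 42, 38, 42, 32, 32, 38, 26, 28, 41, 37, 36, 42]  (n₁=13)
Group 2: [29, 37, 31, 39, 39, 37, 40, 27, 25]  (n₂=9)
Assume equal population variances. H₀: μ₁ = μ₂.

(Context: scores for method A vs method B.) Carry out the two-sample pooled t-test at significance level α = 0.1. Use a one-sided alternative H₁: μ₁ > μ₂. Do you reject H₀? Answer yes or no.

reject H₀: no

x̄₁=35.462, s₁=5.882, n₁=13
x̄₂=33.778, s₂=5.783, n₂=9
s_p² = [12·5.882² + 8·5.783²]/20 = 34.1393
SE = √(s_p²·(1/13+1/9)) = 2.5336
t = (35.462−33.778)/2.5336 = 0.6646
df = 20
p-value (one-sided, H₁ greater) = 0.25696
At α=0.1: p ≥ α → fail to reject H₀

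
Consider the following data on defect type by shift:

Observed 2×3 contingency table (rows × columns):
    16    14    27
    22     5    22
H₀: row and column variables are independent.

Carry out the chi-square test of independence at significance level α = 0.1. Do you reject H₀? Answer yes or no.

reject H₀: yes

Row totals [57, 49], col totals [38, 19, 49], n=106
χ² = (16−20.43)²/20.43 + (14−10.22)²/10.22 + (27−26.35)²/26.35 + (22−17.57)²/17.57 + (5−8.78)²/8.78 + (22−22.65)²/22.65 = 5.1463
df = 2
p-value (upper-tail) = 0.07630
At α=0.1: p < α → reject H₀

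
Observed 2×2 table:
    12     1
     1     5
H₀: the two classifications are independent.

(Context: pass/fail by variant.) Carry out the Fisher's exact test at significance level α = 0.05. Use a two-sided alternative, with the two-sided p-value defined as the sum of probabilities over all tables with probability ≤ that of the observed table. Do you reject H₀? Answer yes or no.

Margins: r₁=13, r₂=6, c₁=13, c₂=6, n=19
p_obs = C(13,12)·C(6,1)/C(19,13); sum pmf over tables with pmf ≤ p_obs
p-value (two-sided) = 0.00291
At α=0.05: p < α → reject H₀

reject H₀: yes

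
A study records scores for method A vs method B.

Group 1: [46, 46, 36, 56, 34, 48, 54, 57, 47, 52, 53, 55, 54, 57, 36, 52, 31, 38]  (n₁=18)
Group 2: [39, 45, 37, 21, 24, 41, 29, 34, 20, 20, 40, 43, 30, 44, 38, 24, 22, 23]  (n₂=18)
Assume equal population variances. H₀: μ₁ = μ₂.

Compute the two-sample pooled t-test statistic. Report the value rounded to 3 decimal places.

x̄₁=47.333, s₁=8.670, n₁=18
x̄₂=31.889, s₂=9.152, n₂=18
s_p² = [17·8.670² + 17·9.152²]/34 = 79.4641
SE = √(s_p²·(1/18+1/18)) = 2.9714
t = (47.333−31.889)/2.9714 = 5.1977
df = 34

test statistic = 5.198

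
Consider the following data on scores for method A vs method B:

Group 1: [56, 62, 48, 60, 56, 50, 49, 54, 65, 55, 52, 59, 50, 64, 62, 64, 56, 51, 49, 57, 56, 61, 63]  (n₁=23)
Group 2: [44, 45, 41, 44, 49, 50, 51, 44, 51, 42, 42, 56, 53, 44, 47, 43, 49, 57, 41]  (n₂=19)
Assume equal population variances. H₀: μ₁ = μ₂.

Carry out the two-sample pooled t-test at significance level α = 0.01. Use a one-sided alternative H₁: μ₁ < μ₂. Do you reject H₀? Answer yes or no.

x̄₁=56.478, s₁=5.460, n₁=23
x̄₂=47.000, s₂=4.967, n₂=19
s_p² = [22·5.460² + 18·4.967²]/40 = 27.4935
SE = √(s_p²·(1/23+1/19)) = 1.6255
t = (56.478−47.000)/1.6255 = 5.8308
df = 40
p-value (one-sided, H₁ less) = 1.00000
At α=0.01: p ≥ α → fail to reject H₀

reject H₀: no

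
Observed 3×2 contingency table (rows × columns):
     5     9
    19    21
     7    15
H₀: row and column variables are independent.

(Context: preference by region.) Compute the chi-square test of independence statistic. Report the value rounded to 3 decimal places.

Row totals [14, 40, 22], col totals [31, 45], n=76
χ² = (5−5.71)²/5.71 + (9−8.29)²/8.29 + (19−16.32)²/16.32 + (21−23.68)²/23.68 + (7−8.97)²/8.97 + (15−13.03)²/13.03 = 1.6283
df = 2

test statistic = 1.628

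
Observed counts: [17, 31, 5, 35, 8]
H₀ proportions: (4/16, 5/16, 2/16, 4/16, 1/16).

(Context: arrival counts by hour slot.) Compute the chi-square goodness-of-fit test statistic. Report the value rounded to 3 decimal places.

test statistic = 11.867

n = 96; E_i = n·p_i = [24.00, 30.00, 12.00, 24.00, 6.00]
χ² = (17−24.00)²/24.00 + (31−30.00)²/30.00 + (5−12.00)²/12.00 + (35−24.00)²/24.00 + (8−6.00)²/6.00 = 11.8667
df = 4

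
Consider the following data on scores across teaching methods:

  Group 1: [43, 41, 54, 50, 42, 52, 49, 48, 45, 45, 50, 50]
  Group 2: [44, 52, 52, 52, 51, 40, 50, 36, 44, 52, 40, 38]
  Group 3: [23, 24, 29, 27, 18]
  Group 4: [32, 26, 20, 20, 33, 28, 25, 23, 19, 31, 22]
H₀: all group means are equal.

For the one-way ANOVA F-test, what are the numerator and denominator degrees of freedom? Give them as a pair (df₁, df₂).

k = 4 groups, N = 40 total
df = (k−1, N−k) = (4−1, 40−4) = (3, 36)

degrees of freedom = [3, 36]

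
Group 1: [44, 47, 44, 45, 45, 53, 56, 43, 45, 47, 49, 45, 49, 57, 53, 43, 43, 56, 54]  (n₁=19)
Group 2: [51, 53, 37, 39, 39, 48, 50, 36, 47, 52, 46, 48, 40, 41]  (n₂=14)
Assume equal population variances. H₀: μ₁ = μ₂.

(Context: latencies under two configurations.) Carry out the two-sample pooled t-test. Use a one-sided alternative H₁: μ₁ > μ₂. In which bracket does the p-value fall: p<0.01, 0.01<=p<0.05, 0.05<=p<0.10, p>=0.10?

p-value bracket: 0.01<=p<0.05

x̄₁=48.316, s₁=4.945, n₁=19
x̄₂=44.786, s₂=5.912, n₂=14
s_p² = [18·4.945² + 13·5.912²]/31 = 28.8536
SE = √(s_p²·(1/19+1/14)) = 1.8920
t = (48.316−44.786)/1.8920 = 1.8658
df = 31
p-value (one-sided, H₁ greater) = 0.03578
→ bracket: 0.01<=p<0.05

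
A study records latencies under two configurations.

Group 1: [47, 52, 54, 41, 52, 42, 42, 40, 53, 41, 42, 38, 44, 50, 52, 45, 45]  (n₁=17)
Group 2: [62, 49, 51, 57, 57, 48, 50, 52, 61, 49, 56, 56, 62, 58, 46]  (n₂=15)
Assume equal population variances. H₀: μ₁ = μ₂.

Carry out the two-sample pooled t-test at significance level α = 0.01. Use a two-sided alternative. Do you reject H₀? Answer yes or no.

reject H₀: yes

x̄₁=45.882, s₁=5.255, n₁=17
x̄₂=54.267, s₂=5.325, n₂=15
s_p² = [16·5.255² + 14·5.325²]/30 = 27.9566
SE = √(s_p²·(1/17+1/15)) = 1.8730
t = (45.882−54.267)/1.8730 = -4.4763
df = 30
p-value (two-sided) = 0.00010
At α=0.01: p < α → reject H₀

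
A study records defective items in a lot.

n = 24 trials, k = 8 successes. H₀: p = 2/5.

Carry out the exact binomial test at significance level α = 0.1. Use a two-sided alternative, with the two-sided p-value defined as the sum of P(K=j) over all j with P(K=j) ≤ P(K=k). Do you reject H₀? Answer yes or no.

reject H₀: no

Exact binomial: n=24, k=8, p₀=2/5=0.4000
P(X=j) = C(n,j)·p₀^j·(1−p₀)^(n−j); p = Σ P(X=j) over j with P(X=j) ≤ P(X=8)
p-value (two-sided) = 0.54094
At α=0.1: p ≥ α → fail to reject H₀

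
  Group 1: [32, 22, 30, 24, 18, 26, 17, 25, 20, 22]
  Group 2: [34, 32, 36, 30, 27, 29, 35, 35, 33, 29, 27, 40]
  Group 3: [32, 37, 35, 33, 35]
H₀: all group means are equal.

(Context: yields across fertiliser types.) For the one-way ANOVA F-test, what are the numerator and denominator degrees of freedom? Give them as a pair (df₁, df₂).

k = 3 groups, N = 27 total
df = (k−1, N−k) = (3−1, 27−3) = (2, 24)

degrees of freedom = [2, 24]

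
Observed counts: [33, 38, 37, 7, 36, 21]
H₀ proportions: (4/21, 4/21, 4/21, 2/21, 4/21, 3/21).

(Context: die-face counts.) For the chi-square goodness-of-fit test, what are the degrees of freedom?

df = k − 1 = 6 − 1 = 5

degrees of freedom = 5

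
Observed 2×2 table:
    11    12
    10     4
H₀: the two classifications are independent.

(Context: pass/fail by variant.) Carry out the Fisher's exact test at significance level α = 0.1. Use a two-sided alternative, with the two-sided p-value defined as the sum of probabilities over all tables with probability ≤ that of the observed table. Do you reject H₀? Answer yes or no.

reject H₀: no

Margins: r₁=23, r₂=14, c₁=21, c₂=16, n=37
p_obs = C(23,11)·C(14,10)/C(37,21); sum pmf over tables with pmf ≤ p_obs
p-value (two-sided) = 0.19077
At α=0.1: p ≥ α → fail to reject H₀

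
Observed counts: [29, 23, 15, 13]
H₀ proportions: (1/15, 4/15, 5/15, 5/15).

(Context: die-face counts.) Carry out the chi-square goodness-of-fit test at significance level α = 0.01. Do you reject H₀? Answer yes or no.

reject H₀: yes

n = 80; E_i = n·p_i = [5.33, 21.33, 26.67, 26.67]
χ² = (29−5.33)²/5.33 + (23−21.33)²/21.33 + (15−26.67)²/26.67 + (13−26.67)²/26.67 = 117.2594
df = 3
p-value (upper-tail) = 0.00000
At α=0.01: p < α → reject H₀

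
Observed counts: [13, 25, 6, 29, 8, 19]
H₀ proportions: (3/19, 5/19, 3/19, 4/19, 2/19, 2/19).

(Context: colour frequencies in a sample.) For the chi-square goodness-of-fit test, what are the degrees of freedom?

degrees of freedom = 5

df = k − 1 = 6 − 1 = 5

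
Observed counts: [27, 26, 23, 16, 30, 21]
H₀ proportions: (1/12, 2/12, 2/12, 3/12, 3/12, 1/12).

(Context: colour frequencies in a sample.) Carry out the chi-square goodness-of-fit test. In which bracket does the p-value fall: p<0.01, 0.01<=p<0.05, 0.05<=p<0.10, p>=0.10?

n = 143; E_i = n·p_i = [11.92, 23.83, 23.83, 35.75, 35.75, 11.92]
χ² = (27−11.92)²/11.92 + (26−23.83)²/23.83 + (23−23.83)²/23.83 + (16−35.75)²/35.75 + (30−35.75)²/35.75 + (21−11.92)²/11.92 = 38.0769
df = 5
p-value (upper-tail) = 0.00000
→ bracket: p<0.01

p-value bracket: p<0.01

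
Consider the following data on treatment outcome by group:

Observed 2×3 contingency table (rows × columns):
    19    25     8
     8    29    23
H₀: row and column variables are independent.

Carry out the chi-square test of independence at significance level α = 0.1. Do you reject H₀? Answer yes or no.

reject H₀: yes

Row totals [52, 60], col totals [27, 54, 31], n=112
χ² = (19−12.54)²/12.54 + (25−25.07)²/25.07 + (8−14.39)²/14.39 + (8−14.46)²/14.46 + (29−28.93)²/28.93 + (23−16.61)²/16.61 = 11.5232
df = 2
p-value (upper-tail) = 0.00315
At α=0.1: p < α → reject H₀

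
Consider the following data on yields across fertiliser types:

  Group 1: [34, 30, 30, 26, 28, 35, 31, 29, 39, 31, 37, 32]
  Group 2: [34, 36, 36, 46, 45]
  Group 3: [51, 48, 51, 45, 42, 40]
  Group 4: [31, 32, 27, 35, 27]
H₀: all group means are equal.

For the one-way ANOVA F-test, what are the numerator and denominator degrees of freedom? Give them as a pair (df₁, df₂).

degrees of freedom = [3, 24]

k = 4 groups, N = 28 total
df = (k−1, N−k) = (4−1, 28−4) = (3, 24)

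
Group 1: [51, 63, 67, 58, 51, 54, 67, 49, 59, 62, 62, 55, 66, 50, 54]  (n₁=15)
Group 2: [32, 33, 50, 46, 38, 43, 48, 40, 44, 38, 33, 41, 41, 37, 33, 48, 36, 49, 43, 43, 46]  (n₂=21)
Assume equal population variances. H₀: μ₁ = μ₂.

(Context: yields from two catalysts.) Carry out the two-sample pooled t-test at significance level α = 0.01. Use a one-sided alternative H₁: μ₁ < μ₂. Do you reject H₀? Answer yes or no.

x̄₁=57.867, s₁=6.368, n₁=15
x̄₂=41.048, s₂=5.687, n₂=21
s_p² = [14·6.368² + 20·5.687²]/34 = 35.7261
SE = √(s_p²·(1/15+1/21)) = 2.0206
t = (57.867−41.048)/2.0206 = 8.3236
df = 34
p-value (one-sided, H₁ less) = 1.00000
At α=0.01: p ≥ α → fail to reject H₀

reject H₀: no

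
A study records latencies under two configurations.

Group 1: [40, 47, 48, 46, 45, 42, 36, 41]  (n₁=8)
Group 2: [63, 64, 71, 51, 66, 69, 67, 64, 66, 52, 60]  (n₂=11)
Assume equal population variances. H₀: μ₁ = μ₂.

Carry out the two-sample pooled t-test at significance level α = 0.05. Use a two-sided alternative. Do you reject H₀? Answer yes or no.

reject H₀: yes

x̄₁=43.125, s₁=4.086, n₁=8
x̄₂=63.000, s₂=6.403, n₂=11
s_p² = [7·4.086² + 10·6.403²]/17 = 30.9926
SE = √(s_p²·(1/8+1/11)) = 2.5868
t = (43.125−63.000)/2.5868 = -7.6832
df = 17
p-value (two-sided) = 0.00000
At α=0.05: p < α → reject H₀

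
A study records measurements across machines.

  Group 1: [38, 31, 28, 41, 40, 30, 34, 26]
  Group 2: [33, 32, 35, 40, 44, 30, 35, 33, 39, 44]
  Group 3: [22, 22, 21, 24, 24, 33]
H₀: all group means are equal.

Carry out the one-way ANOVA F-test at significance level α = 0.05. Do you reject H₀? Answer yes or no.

reject H₀: yes

Group means [33.50, 36.50, 24.33], grand mean 32.458
SSB = Σnᵢ(x̄ᵢ−x̄)² = 568.125; SSW = ΣΣ(x−x̄ᵢ)² = 543.833
MSB = 568.125/2 = 284.0625; MSW = 543.833/21 = 25.8968
F = MSB/MSW = 10.9690
df = (2, 21)
p-value (upper-tail) = 0.00055
At α=0.05: p < α → reject H₀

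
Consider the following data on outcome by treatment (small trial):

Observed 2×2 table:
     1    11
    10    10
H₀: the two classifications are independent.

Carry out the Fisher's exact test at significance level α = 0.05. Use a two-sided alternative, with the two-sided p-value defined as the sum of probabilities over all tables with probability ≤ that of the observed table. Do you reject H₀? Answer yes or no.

Margins: r₁=12, r₂=20, c₁=11, c₂=21, n=32
p_obs = C(12,1)·C(20,10)/C(32,11); sum pmf over tables with pmf ≤ p_obs
p-value (two-sided) = 0.02319
At α=0.05: p < α → reject H₀

reject H₀: yes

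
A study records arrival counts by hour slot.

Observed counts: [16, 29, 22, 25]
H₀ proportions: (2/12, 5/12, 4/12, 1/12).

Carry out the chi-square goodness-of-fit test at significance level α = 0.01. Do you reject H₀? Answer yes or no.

reject H₀: yes

n = 92; E_i = n·p_i = [15.33, 38.33, 30.67, 7.67]
χ² = (16−15.33)²/15.33 + (29−38.33)²/38.33 + (22−30.67)²/30.67 + (25−7.67)²/7.67 = 43.9391
df = 3
p-value (upper-tail) = 0.00000
At α=0.01: p < α → reject H₀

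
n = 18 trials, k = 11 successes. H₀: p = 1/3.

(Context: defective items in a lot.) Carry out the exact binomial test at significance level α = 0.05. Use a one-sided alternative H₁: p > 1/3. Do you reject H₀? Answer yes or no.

Exact binomial: n=18, k=11, p₀=1/3=0.3333
P(X≥11) from Σ C(n,i)·p₀^i·(1−p₀)^(n−i)
p-value (one-sided, H₁ greater) = 0.01443
At α=0.05: p < α → reject H₀

reject H₀: yes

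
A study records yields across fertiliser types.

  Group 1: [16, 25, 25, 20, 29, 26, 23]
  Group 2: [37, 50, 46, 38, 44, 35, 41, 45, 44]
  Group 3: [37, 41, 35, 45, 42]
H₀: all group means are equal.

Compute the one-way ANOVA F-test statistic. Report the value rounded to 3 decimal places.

test statistic = 38.063

Group means [23.43, 42.22, 40.00], grand mean 35.429
SSB = Σnᵢ(x̄ᵢ−x̄)² = 1527.873; SSW = ΣΣ(x−x̄ᵢ)² = 361.270
MSB = 1527.873/2 = 763.9365; MSW = 361.270/18 = 20.0705
F = MSB/MSW = 38.0626
df = (2, 18)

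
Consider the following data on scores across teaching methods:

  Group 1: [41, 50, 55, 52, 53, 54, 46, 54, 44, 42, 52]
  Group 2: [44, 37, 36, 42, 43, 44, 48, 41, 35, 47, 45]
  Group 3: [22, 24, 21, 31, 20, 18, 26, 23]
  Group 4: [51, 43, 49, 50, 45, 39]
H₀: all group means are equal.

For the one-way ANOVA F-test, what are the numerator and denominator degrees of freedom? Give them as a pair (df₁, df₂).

k = 4 groups, N = 36 total
df = (k−1, N−k) = (4−1, 36−4) = (3, 32)

degrees of freedom = [3, 32]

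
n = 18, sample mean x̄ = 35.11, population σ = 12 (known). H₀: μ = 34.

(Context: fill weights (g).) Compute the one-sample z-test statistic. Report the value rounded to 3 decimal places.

test statistic = 0.392

SE = σ/√n = 12/√18 = 2.8284
z = (x̄−μ₀)/SE = (35.11−34)/2.8284 = 0.3924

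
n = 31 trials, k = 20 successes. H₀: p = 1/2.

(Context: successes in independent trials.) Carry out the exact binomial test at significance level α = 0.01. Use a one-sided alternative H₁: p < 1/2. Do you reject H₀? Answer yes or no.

Exact binomial: n=31, k=20, p₀=1/2=0.5000
P(X≤20) from Σ C(n,i)·p₀^i·(1−p₀)^(n−i)
p-value (one-sided, H₁ less) = 0.96462
At α=0.01: p ≥ α → fail to reject H₀

reject H₀: no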